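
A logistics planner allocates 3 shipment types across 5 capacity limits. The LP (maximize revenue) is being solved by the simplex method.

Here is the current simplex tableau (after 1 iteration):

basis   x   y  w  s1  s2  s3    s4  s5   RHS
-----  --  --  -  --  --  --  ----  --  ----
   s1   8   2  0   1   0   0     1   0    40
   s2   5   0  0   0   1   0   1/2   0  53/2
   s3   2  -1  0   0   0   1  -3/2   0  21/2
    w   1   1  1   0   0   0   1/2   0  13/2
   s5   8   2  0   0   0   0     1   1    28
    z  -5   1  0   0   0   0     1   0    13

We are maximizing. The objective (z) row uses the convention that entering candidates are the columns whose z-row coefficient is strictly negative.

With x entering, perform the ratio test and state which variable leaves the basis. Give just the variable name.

Ratios: row 1 (s1): 40/8 = 5; row 2 (s2): (53/2)/5 = 53/10; row 3 (s3): (21/2)/2 = 21/4; row 4 (w): (13/2)/1 = 13/2; row 5 (s5): 28/8 = 7/2.
Minimum ratio 7/2 is in the s5 row, so s5 leaves.

s5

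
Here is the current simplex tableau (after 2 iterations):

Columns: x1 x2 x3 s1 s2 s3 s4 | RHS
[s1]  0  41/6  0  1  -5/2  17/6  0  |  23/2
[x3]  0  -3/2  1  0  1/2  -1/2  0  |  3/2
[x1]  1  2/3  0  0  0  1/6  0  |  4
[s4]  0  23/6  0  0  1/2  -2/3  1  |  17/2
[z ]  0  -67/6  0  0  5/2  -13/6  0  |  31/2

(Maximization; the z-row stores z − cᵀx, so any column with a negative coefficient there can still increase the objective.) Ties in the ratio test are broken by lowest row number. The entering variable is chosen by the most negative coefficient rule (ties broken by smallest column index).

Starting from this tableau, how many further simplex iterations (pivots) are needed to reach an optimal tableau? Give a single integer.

2

pivot: x2 in, s1 out → z = 1406/41
pivot: s2 in, s4 out → z = 36
No improving column remains; optimal.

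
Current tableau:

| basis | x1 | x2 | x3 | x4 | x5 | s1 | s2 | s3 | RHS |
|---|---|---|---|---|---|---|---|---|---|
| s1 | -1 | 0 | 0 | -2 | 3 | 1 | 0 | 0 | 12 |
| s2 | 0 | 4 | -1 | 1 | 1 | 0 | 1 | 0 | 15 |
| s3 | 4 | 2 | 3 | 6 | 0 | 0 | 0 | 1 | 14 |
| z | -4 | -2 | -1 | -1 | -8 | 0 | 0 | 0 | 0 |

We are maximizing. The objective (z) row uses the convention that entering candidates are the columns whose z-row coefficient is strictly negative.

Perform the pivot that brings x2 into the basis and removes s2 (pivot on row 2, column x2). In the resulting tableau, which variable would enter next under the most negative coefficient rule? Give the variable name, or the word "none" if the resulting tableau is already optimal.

x5

Pivot element 4. New z-row = old z-row − (-2)·(row 2/4).
Updated z-row coefficients: x1: -4, x2: 0, x3: -3/2, x4: -1/2, x5: -15/2, s1: 0, s2: 1/2, s3: 0.
The most negative is -15/2 in column x5, so x5 would enter next.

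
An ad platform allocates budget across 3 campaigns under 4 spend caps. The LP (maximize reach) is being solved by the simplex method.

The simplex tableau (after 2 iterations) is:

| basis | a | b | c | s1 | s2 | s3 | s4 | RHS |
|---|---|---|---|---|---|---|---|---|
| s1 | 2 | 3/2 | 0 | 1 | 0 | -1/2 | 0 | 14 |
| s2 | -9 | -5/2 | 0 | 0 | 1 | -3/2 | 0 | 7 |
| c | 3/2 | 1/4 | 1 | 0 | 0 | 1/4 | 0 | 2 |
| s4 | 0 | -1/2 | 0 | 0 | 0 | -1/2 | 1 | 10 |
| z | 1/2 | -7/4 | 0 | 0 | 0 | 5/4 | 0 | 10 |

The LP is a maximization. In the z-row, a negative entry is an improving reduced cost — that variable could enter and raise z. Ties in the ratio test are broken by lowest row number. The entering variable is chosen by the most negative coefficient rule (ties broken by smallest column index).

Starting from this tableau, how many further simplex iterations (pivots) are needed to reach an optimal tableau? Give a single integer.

1

pivot: b in, c out → z = 24
No improving column remains; optimal.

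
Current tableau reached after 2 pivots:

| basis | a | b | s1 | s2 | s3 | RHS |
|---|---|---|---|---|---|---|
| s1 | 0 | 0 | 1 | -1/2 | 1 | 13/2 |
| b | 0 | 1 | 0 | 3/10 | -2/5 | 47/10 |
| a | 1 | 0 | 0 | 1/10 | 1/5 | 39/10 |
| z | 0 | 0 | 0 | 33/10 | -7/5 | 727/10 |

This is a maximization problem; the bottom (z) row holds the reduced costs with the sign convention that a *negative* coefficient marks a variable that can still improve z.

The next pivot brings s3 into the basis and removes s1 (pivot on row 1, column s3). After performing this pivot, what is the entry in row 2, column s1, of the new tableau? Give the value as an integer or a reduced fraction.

Pivot element is row 1, column s3: 1.
Normalize row 1: new (row 1, s1) = 1/1 = 1.
row 2 ← row 2 − (-2/5)·(new row 1): 0 − (-2/5)·1 = 2/5.

2/5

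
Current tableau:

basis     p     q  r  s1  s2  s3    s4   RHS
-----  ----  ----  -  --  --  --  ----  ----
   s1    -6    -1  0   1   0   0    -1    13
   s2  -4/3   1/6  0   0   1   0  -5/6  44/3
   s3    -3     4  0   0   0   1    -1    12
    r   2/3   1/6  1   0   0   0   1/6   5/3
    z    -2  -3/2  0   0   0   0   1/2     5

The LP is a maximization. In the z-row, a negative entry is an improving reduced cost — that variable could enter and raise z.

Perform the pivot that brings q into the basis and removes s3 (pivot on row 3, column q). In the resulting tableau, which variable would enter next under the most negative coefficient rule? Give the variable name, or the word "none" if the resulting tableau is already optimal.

p

Pivot element 4. New z-row = old z-row − (-3/2)·(row 3/4).
Updated z-row coefficients: p: -25/8, q: 0, r: 0, s1: 0, s2: 0, s3: 3/8, s4: 1/8.
The most negative is -25/8 in column p, so p would enter next.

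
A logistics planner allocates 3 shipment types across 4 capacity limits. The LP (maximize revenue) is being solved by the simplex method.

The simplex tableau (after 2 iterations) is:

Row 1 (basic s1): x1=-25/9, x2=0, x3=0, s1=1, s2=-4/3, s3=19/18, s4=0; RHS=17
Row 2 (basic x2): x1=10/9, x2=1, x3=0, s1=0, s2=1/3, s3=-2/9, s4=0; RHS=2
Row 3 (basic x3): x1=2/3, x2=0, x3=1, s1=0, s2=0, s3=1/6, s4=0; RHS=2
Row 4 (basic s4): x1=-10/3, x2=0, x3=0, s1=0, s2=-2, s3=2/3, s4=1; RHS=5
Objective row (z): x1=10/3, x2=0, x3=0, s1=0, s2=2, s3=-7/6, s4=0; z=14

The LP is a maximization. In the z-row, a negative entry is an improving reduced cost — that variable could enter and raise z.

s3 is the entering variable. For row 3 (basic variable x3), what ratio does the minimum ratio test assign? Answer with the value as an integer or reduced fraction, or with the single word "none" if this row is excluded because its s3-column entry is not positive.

12

Ratio = RHS / (s3 entry) = 2 / (1/6) = 12.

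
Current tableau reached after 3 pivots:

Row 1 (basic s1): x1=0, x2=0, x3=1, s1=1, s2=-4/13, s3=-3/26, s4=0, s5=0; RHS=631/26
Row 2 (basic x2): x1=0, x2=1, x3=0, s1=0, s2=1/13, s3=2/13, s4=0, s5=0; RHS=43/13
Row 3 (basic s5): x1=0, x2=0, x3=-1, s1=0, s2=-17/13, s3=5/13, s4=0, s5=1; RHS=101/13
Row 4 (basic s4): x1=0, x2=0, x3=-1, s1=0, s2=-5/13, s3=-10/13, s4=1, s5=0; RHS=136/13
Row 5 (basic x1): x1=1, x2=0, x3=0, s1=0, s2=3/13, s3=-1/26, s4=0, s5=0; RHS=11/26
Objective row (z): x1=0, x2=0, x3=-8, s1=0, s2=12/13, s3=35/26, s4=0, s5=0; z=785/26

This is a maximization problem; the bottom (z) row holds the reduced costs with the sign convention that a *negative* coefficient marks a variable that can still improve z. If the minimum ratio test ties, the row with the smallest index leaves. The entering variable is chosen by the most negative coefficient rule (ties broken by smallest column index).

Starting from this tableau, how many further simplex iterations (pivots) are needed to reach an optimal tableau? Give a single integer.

pivot: x3 in, s1 out → z = 5833/26
pivot: s2 in, x1 out → z = 1363/6
No improving column remains; optimal.

2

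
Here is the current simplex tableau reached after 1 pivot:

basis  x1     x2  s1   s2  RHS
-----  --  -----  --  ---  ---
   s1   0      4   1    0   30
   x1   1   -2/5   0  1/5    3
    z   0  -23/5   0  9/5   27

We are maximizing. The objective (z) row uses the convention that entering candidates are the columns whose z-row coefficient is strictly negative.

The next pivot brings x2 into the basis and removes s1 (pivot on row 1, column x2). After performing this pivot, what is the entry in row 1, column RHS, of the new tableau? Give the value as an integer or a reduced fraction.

15/2

Pivot element is row 1, column x2: 4.
Normalize row 1: new (row 1, RHS) = 30/4 = 15/2.
Row 1 is the pivot row, so the entry is 15/2.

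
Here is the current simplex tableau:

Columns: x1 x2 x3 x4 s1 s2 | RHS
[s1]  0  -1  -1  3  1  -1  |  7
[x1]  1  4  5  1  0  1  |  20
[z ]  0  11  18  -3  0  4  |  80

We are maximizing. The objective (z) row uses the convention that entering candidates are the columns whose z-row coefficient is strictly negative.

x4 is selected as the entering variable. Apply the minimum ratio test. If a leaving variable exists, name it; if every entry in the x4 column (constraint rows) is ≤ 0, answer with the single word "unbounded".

Ratios: row 1 (s1): 7/3 = 7/3; row 2 (x1): 20/1 = 20.
Minimum ratio is in the s1 row, so s1 leaves.

s1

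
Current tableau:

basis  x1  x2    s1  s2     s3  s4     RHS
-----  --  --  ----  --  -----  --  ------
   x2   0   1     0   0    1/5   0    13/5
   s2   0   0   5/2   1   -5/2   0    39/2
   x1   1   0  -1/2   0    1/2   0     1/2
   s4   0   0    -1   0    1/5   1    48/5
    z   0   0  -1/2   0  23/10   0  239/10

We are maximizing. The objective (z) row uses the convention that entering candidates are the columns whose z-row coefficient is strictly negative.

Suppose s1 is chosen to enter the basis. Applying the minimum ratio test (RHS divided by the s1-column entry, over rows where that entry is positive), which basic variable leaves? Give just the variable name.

s2

Ratios: row 1 (x2): entry 0 ≤ 0, skip; row 2 (s2): (39/2)/(5/2) = 39/5; row 3 (x1): entry -1/2 ≤ 0, skip; row 4 (s4): entry -1 ≤ 0, skip.
Minimum ratio 39/5 is in the s2 row, so s2 leaves.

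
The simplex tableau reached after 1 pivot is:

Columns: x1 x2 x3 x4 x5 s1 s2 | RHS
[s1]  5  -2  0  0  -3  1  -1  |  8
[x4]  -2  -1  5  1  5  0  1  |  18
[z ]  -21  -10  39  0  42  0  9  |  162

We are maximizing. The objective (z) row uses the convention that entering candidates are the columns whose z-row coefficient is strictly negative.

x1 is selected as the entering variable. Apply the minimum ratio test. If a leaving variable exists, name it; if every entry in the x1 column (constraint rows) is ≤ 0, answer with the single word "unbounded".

Ratios: row 1 (s1): 8/5 = 8/5; row 2 (x4): entry -2 ≤ 0, skip.
Minimum ratio is in the s1 row, so s1 leaves.

s1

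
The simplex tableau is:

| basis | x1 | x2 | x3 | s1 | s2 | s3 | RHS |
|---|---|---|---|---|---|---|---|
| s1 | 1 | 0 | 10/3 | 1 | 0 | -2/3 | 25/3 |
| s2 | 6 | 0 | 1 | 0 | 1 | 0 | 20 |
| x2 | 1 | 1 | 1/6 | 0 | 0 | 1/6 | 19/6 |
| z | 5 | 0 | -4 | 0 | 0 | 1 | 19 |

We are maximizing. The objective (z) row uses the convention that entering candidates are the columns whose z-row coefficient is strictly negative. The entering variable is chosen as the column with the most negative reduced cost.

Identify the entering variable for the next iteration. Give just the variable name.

Objective-row coefficients: x1: 5, x2: 0, x3: -4, s1: 0, s2: 0, s3: 1.
The most negative is -4 in column x3, so x3 enters.

x3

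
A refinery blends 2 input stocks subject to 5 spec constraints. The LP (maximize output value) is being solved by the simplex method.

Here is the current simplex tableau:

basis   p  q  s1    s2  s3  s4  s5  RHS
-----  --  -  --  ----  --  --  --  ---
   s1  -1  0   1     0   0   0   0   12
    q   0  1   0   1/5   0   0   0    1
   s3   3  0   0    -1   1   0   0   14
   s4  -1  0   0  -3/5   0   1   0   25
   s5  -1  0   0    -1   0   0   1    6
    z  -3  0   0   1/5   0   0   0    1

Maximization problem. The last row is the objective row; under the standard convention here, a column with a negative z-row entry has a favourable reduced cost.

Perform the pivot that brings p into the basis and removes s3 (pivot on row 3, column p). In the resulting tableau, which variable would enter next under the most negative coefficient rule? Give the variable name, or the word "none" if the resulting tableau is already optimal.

s2

Pivot element 3. New z-row = old z-row − (-3)·(row 3/3).
Updated z-row coefficients: p: 0, q: 0, s1: 0, s2: -4/5, s3: 1, s4: 0, s5: 0.
The most negative is -4/5 in column s2, so s2 would enter next.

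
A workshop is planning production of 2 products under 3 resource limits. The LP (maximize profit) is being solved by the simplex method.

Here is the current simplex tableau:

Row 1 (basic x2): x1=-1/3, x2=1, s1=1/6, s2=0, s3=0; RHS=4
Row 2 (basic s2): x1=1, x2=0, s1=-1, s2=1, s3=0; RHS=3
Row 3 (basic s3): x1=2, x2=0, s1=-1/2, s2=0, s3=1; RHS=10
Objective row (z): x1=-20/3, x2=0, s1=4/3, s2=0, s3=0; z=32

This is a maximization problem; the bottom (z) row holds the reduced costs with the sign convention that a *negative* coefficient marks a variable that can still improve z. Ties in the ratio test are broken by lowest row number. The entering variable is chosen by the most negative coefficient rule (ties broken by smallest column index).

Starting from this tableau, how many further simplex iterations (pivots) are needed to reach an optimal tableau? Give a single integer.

3

pivot: x1 in, s2 out → z = 52
pivot: s1 in, s3 out → z = 596/9
pivot: s2 in, x2 out → z = 88
No improving column remains; optimal.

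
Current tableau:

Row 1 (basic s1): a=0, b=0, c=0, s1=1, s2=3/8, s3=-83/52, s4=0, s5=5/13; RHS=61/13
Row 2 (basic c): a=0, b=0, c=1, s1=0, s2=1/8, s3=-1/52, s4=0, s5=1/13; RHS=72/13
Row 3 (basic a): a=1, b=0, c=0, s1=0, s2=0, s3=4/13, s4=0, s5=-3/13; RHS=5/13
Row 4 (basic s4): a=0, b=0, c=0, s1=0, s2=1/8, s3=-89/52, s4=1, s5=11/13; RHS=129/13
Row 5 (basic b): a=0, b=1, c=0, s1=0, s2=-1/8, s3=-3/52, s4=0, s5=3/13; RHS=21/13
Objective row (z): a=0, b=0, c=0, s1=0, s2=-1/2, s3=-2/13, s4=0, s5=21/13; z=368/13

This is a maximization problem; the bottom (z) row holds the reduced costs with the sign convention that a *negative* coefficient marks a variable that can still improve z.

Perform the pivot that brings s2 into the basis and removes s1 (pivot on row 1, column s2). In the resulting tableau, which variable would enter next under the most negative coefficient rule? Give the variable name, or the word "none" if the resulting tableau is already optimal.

Pivot element 3/8. New z-row = old z-row − (-1/2)·(row 1/(3/8)).
Updated z-row coefficients: a: 0, b: 0, c: 0, s1: 4/3, s2: 0, s3: -89/39, s4: 0, s5: 83/39.
The most negative is -89/39 in column s3, so s3 would enter next.

s3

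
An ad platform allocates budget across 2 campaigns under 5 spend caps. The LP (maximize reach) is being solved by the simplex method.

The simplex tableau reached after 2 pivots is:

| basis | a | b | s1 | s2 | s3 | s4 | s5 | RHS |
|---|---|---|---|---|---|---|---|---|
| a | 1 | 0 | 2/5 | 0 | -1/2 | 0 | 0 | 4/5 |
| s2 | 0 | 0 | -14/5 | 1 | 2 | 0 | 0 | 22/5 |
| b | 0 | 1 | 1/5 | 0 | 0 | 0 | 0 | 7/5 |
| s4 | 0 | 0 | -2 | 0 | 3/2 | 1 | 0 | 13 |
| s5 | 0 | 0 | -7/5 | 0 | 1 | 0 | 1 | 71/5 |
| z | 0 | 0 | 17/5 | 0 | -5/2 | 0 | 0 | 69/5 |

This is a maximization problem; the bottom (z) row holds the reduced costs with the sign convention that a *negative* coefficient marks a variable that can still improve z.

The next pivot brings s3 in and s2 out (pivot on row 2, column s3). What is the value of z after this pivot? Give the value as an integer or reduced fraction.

193/10

Minimum ratio for s3: (22/5)/2 = 11/5.
z changes by −(z-row coeff of s3)·ratio = −(-5/2)·(11/5) = 11/2.
New z = 69/5 + (11/2) = 193/10.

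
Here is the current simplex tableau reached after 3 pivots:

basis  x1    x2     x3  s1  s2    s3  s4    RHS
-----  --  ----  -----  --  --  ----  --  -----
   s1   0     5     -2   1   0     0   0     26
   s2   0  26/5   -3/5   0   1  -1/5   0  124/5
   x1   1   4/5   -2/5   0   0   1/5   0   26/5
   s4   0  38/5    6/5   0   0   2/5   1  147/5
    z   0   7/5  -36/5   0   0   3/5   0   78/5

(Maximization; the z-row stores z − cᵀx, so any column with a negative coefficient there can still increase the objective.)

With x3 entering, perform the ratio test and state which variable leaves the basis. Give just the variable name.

Ratios: row 1 (s1): entry -2 ≤ 0, skip; row 2 (s2): entry -3/5 ≤ 0, skip; row 3 (x1): entry -2/5 ≤ 0, skip; row 4 (s4): (147/5)/(6/5) = 49/2.
Minimum ratio 49/2 is in the s4 row, so s4 leaves.

s4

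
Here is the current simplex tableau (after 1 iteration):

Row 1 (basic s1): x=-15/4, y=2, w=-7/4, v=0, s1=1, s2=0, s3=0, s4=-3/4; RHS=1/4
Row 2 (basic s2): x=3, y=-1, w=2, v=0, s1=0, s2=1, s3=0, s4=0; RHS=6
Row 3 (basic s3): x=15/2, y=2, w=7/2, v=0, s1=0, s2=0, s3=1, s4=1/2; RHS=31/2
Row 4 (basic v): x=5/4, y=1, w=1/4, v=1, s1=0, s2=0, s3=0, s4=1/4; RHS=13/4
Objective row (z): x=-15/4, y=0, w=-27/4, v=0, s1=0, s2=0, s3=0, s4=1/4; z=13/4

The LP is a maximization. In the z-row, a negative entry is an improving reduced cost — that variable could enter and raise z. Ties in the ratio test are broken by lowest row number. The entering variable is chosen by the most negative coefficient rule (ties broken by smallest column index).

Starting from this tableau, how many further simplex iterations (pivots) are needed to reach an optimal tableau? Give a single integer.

2

pivot: w in, s2 out → z = 47/2
pivot: y in, s3 out → z = 28
No improving column remains; optimal.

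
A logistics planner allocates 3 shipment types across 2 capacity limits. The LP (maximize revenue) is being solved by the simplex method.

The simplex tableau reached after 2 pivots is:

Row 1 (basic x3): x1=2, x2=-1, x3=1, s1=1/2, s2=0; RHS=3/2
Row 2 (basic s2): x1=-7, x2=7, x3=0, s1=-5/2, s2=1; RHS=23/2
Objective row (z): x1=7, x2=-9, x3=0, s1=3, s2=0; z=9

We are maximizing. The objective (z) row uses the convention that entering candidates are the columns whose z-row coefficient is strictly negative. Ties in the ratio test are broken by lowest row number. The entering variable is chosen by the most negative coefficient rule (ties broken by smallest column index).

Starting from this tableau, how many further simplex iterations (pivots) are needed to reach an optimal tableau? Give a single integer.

pivot: x2 in, s2 out → z = 333/14
pivot: x1 in, x3 out → z = 421/14
No improving column remains; optimal.

2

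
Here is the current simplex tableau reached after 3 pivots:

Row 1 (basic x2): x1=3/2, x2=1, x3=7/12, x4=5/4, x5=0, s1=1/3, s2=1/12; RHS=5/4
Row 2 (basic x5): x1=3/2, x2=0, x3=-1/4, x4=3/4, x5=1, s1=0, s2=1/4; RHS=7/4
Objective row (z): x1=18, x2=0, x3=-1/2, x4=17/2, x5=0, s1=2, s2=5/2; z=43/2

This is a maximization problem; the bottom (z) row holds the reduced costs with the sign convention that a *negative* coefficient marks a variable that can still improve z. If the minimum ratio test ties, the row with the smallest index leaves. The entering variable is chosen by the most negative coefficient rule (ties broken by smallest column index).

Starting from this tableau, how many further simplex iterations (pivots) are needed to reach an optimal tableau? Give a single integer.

1

pivot: x3 in, x2 out → z = 158/7
No improving column remains; optimal.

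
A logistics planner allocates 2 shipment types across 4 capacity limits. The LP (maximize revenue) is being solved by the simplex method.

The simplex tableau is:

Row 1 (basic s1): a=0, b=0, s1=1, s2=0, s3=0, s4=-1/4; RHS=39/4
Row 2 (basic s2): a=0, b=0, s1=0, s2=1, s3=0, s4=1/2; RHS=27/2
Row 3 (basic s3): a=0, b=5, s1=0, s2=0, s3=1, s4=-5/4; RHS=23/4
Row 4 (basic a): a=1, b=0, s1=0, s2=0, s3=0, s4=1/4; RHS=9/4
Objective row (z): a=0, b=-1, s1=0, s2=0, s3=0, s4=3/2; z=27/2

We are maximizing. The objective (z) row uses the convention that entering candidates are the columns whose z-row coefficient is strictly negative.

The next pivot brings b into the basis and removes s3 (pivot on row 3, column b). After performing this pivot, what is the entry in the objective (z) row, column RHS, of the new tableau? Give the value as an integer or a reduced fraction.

293/20

Pivot element is row 3, column b: 5.
Normalize row 3: new (row 3, RHS) = (23/4)/5 = 23/20.
z-row ← z-row − (-1)·(new row 3): 27/2 − (-1)·(23/20) = 293/20.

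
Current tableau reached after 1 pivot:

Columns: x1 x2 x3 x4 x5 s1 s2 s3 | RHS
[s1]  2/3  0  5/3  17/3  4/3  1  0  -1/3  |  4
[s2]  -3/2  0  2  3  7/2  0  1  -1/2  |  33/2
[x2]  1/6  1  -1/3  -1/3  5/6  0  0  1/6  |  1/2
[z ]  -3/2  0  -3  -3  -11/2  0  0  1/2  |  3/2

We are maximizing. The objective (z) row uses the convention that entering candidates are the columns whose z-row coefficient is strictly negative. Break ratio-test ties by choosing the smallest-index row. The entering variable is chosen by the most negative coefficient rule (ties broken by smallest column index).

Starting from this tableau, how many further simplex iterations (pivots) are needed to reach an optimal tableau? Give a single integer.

pivot: x5 in, x2 out → z = 24/5
pivot: x3 in, s1 out → z = 136/11
No improving column remains; optimal.

2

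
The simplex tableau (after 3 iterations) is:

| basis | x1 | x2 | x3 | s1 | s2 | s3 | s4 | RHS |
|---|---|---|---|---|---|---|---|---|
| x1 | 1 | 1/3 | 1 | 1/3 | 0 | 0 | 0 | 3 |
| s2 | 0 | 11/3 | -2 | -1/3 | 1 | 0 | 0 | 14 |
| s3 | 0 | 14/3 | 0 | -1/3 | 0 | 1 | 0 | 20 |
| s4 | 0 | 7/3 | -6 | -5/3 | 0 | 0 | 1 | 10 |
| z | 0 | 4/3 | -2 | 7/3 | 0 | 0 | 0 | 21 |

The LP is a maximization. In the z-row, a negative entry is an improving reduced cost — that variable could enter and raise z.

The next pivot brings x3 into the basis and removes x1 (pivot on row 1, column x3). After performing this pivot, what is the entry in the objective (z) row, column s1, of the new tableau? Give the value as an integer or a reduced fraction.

Pivot element is row 1, column x3: 1.
Normalize row 1: new (row 1, s1) = (1/3)/1 = 1/3.
z-row ← z-row − (-2)·(new row 1): 7/3 − (-2)·(1/3) = 3.

3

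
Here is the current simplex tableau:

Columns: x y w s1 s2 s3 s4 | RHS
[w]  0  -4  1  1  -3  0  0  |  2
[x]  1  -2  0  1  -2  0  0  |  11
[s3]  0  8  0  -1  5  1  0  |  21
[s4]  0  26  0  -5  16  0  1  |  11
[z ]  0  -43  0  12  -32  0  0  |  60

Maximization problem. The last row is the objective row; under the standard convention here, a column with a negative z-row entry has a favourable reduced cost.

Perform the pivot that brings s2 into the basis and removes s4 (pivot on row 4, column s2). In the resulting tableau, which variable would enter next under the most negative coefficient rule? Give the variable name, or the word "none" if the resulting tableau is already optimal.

none

Pivot element 16. New z-row = old z-row − (-32)·(row 4/16).
Updated z-row coefficients: x: 0, y: 9, w: 0, s1: 2, s2: 0, s3: 0, s4: 2.
No coefficient is strictly negative; the tableau after this pivot is optimal.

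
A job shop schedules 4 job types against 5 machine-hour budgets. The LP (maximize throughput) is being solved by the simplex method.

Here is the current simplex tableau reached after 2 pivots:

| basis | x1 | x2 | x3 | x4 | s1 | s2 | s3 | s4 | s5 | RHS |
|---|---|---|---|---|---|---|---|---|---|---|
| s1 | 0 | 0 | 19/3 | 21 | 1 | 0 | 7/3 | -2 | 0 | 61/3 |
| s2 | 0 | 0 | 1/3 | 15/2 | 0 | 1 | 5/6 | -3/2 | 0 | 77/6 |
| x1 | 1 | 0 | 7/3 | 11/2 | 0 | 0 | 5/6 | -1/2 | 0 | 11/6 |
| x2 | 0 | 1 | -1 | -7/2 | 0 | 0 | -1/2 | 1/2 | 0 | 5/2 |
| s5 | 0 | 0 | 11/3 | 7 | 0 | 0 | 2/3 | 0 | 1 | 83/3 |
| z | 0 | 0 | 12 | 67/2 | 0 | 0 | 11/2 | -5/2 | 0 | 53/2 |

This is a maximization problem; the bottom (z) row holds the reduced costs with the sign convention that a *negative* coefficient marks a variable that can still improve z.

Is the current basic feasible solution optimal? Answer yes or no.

Column s4 has objective-row coefficient -5/2, which is negative; an improving pivot exists, so not yet optimal.

no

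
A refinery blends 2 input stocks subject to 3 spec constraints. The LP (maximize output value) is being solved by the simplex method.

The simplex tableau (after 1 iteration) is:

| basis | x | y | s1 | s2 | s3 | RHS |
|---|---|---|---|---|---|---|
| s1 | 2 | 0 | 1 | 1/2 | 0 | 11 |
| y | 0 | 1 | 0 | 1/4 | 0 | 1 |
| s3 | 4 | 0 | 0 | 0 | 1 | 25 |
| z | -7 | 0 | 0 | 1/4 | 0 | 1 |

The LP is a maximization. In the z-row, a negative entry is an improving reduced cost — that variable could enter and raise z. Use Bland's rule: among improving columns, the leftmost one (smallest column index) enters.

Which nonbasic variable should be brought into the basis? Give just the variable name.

x

Objective-row coefficients: x: -7, y: 0, s1: 0, s2: 1/4, s3: 0.
Improving columns: x. Bland's rule picks the smallest column index → x.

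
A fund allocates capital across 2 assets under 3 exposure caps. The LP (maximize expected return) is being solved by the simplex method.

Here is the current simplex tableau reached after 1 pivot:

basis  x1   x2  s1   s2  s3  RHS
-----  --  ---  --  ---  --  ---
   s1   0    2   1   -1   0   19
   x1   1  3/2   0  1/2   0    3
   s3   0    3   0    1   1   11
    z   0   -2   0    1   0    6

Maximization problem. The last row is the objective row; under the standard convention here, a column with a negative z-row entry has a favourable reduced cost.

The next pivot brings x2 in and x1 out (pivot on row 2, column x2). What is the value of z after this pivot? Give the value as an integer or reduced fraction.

Minimum ratio for x2: 3/(3/2) = 2.
z changes by −(z-row coeff of x2)·ratio = −(-2)·2 = 4.
New z = 6 + 4 = 10.

10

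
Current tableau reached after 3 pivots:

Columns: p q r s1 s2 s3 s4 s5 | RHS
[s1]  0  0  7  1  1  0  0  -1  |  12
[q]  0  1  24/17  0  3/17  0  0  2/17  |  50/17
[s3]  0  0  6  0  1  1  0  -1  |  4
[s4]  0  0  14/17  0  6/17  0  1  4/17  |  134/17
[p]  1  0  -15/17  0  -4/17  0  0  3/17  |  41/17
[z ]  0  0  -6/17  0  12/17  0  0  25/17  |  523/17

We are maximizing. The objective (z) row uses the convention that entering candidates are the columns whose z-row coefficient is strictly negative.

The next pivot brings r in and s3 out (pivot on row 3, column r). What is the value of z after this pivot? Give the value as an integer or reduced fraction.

Minimum ratio for r: 4/6 = 2/3.
z changes by −(z-row coeff of r)·ratio = −(-6/17)·(2/3) = 4/17.
New z = 523/17 + (4/17) = 31.

31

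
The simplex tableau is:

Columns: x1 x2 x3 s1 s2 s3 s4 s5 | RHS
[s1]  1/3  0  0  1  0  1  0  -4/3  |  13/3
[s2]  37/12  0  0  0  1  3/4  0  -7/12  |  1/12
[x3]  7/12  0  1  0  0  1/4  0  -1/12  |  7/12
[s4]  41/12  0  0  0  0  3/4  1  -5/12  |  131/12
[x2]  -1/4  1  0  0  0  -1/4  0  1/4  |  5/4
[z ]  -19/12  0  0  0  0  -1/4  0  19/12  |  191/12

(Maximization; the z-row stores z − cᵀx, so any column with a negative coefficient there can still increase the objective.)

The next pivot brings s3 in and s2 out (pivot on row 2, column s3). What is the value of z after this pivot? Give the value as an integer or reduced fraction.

Minimum ratio for s3: (1/12)/(3/4) = 1/9.
z changes by −(z-row coeff of s3)·ratio = −(-1/4)·(1/9) = 1/36.
New z = 191/12 + (1/36) = 287/18.

287/18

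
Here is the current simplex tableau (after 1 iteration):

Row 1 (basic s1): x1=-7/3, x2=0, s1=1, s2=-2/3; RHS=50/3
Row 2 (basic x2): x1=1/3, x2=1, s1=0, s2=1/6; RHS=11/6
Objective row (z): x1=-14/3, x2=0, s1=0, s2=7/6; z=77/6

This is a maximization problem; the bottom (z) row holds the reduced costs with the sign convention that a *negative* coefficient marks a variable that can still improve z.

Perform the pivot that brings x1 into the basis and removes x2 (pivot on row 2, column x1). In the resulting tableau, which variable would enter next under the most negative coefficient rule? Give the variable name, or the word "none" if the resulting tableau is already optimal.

Pivot element 1/3. New z-row = old z-row − (-14/3)·(row 2/(1/3)).
Updated z-row coefficients: x1: 0, x2: 14, s1: 0, s2: 7/2.
No coefficient is strictly negative; the tableau after this pivot is optimal.

none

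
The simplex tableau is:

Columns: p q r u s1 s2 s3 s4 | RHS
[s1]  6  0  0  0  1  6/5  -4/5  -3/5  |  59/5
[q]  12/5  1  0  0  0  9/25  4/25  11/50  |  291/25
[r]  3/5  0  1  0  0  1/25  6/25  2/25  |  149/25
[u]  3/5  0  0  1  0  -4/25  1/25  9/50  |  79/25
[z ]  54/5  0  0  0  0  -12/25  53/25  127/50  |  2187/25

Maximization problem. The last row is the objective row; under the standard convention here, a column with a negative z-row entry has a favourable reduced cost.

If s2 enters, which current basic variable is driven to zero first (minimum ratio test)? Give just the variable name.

s1

Ratios: row 1 (s1): (59/5)/(6/5) = 59/6; row 2 (q): (291/25)/(9/25) = 97/3; row 3 (r): (149/25)/(1/25) = 149; row 4 (u): entry -4/25 ≤ 0, skip.
Minimum ratio 59/6 is in the s1 row, so s1 leaves.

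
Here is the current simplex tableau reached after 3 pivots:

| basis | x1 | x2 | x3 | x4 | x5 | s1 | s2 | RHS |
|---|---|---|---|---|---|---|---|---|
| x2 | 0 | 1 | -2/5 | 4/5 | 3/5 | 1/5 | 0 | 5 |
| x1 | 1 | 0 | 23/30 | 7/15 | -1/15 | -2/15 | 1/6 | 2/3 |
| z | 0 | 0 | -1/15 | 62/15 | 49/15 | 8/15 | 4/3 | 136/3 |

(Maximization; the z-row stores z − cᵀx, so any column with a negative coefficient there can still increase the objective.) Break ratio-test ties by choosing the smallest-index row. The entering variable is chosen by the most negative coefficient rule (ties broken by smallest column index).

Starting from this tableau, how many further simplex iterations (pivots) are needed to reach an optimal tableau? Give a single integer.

pivot: x3 in, x1 out → z = 1044/23
No improving column remains; optimal.

1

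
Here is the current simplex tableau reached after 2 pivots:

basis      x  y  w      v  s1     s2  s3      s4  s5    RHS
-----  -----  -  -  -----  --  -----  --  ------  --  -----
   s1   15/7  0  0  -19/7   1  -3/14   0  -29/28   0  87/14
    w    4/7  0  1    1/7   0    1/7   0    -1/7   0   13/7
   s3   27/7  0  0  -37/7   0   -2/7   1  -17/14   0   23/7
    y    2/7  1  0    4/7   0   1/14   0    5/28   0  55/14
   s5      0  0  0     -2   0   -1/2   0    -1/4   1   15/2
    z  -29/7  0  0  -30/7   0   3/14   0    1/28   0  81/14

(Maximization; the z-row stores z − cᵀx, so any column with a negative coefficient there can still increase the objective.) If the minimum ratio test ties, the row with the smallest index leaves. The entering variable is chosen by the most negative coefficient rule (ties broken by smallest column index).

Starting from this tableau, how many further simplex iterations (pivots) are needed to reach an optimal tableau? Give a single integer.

2

pivot: v in, y out → z = 141/4
pivot: x in, w out → z = 155/4
No improving column remains; optimal.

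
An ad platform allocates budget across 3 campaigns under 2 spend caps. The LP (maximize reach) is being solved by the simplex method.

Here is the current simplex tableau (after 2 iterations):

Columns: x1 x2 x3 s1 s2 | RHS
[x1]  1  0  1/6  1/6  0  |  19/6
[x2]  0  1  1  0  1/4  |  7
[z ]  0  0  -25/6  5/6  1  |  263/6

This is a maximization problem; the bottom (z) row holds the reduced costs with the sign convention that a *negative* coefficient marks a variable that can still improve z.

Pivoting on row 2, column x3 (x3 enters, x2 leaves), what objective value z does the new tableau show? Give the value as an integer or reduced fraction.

Minimum ratio for x3: 7/1 = 7.
z changes by −(z-row coeff of x3)·ratio = −(-25/6)·7 = 175/6.
New z = 263/6 + (175/6) = 73.

73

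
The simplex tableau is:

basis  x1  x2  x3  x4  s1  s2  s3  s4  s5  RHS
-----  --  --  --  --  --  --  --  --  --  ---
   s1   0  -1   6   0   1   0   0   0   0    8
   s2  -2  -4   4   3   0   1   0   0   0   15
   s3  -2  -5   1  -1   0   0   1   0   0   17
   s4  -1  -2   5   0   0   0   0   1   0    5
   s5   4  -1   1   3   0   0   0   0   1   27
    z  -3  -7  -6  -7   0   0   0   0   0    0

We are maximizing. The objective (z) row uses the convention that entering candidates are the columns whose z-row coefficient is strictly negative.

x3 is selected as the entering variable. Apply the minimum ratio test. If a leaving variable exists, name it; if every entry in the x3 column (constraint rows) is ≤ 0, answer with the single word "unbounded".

Ratios: row 1 (s1): 8/6 = 4/3; row 2 (s2): 15/4 = 15/4; row 3 (s3): 17/1 = 17; row 4 (s4): 5/5 = 1; row 5 (s5): 27/1 = 27.
Minimum ratio is in the s4 row, so s4 leaves.

s4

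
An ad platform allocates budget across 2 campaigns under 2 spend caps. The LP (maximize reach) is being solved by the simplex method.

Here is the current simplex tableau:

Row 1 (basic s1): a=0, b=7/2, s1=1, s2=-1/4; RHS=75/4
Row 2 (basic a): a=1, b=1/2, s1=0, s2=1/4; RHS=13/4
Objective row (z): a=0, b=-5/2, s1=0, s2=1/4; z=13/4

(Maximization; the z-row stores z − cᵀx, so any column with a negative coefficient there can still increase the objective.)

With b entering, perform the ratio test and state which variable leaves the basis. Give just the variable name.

Ratios: row 1 (s1): (75/4)/(7/2) = 75/14; row 2 (a): (13/4)/(1/2) = 13/2.
Minimum ratio 75/14 is in the s1 row, so s1 leaves.

s1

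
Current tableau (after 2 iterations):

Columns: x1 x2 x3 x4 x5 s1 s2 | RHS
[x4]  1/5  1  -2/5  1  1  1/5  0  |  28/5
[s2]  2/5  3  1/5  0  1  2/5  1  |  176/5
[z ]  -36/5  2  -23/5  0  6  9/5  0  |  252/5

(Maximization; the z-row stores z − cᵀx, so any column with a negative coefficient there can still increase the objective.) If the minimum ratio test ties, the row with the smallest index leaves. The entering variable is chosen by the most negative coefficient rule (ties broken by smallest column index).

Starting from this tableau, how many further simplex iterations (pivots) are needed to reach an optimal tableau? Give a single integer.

3

pivot: x1 in, x4 out → z = 252
pivot: x3 in, s2 out → z = 708
pivot: x4 in, x1 out → z = 860
No improving column remains; optimal.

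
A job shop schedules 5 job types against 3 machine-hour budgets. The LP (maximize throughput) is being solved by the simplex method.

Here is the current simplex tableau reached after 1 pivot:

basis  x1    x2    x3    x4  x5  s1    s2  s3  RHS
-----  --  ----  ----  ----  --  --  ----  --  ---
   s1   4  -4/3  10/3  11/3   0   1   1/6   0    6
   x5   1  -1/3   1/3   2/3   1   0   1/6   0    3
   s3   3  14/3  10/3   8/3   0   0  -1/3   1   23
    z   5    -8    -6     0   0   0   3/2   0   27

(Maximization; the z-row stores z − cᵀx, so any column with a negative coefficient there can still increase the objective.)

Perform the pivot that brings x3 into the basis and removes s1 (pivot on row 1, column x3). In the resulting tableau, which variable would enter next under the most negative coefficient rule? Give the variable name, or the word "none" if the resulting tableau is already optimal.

x2

Pivot element 10/3. New z-row = old z-row − (-6)·(row 1/(10/3)).
Updated z-row coefficients: x1: 61/5, x2: -52/5, x3: 0, x4: 33/5, x5: 0, s1: 9/5, s2: 9/5, s3: 0.
The most negative is -52/5 in column x2, so x2 would enter next.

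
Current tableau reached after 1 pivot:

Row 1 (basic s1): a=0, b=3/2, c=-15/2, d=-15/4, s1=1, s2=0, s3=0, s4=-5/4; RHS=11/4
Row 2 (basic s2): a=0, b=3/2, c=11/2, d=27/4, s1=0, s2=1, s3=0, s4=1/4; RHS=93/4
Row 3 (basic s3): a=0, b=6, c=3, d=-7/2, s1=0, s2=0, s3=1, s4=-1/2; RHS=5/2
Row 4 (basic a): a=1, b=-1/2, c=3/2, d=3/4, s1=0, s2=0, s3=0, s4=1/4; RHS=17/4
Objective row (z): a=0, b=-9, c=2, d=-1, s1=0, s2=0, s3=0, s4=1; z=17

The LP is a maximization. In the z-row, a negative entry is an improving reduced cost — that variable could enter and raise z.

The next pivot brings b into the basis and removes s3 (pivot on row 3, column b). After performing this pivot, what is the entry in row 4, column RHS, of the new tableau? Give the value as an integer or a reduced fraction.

107/24

Pivot element is row 3, column b: 6.
Normalize row 3: new (row 3, RHS) = (5/2)/6 = 5/12.
row 4 ← row 4 − (-1/2)·(new row 3): 17/4 − (-1/2)·(5/12) = 107/24.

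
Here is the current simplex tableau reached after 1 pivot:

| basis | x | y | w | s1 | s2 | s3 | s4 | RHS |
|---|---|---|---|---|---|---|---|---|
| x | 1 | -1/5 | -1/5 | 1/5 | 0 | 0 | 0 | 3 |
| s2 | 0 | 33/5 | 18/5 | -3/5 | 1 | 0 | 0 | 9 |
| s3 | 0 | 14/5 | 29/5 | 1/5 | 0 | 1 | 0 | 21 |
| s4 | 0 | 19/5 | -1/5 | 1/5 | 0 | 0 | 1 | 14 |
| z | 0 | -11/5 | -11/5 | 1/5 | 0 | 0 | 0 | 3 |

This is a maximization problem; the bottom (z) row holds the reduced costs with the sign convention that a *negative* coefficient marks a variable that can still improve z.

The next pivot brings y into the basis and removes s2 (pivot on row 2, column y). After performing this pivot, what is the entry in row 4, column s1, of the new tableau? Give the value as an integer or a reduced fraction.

Pivot element is row 2, column y: 33/5.
Normalize row 2: new (row 2, s1) = (-3/5)/(33/5) = -1/11.
row 4 ← row 4 − (19/5)·(new row 2): 1/5 − (19/5)·(-1/11) = 6/11.

6/11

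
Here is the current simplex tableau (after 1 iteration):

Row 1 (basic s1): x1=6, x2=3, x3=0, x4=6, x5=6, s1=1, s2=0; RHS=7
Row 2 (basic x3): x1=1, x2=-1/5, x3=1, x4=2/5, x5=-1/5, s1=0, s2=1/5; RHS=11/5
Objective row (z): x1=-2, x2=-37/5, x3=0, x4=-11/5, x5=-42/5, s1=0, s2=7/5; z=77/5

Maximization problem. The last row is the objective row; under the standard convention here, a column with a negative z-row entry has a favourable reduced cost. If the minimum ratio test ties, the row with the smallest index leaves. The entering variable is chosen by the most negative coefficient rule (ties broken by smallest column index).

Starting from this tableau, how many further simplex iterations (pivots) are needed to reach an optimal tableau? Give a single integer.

2

pivot: x5 in, s1 out → z = 126/5
pivot: x2 in, x5 out → z = 98/3
No improving column remains; optimal.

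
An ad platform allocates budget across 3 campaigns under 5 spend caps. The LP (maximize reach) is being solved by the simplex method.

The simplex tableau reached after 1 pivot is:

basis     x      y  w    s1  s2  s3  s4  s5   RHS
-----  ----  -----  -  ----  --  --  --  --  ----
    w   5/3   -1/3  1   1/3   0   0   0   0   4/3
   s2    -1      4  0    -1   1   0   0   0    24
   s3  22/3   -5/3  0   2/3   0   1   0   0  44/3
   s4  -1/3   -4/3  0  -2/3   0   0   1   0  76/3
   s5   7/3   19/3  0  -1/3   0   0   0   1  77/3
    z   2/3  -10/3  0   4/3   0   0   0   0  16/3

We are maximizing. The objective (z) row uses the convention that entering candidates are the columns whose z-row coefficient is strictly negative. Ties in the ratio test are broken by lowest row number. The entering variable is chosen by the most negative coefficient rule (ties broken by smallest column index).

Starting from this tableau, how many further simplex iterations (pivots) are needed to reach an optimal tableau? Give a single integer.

1

pivot: y in, s5 out → z = 358/19
No improving column remains; optimal.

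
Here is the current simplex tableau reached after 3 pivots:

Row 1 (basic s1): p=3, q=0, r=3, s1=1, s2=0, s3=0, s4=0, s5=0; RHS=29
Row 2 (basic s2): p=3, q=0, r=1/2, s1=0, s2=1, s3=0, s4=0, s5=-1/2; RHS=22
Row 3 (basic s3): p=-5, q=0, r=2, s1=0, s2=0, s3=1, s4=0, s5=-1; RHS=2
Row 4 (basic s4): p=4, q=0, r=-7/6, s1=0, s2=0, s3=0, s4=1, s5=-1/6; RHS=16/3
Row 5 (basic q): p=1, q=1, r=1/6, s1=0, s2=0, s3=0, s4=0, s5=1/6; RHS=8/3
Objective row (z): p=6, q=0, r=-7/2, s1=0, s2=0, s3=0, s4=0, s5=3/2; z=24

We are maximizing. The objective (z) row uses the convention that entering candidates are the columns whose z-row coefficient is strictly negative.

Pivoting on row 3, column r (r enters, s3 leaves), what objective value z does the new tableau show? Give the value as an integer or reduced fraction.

Minimum ratio for r: 2/2 = 1.
z changes by −(z-row coeff of r)·ratio = −(-7/2)·1 = 7/2.
New z = 24 + (7/2) = 55/2.

55/2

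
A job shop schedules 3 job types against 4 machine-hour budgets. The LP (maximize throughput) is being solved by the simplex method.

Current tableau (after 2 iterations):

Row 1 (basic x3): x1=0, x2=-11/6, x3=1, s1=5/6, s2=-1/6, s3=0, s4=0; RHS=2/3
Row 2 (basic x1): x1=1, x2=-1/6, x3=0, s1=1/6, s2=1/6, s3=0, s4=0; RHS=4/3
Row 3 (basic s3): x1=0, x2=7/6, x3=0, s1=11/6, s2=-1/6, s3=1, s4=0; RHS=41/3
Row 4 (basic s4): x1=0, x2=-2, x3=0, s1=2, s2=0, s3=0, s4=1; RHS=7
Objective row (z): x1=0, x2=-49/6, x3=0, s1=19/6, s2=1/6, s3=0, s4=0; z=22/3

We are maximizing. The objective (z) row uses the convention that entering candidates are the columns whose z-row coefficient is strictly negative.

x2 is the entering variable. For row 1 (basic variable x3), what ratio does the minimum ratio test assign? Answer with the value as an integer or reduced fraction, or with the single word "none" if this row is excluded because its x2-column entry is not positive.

none

The x2 entry in row 1 is -11/6 ≤ 0, so this row gives no ratio.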